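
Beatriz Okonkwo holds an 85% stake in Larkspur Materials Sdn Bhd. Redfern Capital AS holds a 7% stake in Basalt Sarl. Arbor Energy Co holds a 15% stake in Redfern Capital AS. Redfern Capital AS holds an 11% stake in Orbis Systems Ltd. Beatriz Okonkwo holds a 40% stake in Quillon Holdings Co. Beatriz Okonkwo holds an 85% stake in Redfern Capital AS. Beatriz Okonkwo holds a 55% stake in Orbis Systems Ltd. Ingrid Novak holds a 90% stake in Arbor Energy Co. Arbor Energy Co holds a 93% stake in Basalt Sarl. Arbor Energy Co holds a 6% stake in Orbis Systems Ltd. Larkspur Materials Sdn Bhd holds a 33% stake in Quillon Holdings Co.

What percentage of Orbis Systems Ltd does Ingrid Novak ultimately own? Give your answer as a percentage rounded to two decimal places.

Ingrid reaches Orbis along 2 paths.
Via Arbor: 90% × 6% = 5.4%.
Via Arbor → Redfern: 90% × 15% × 11% = 1.485%.
Total: 5.4% + 1.485% = 6.885%.
Rounded: 6.89%.

6.89%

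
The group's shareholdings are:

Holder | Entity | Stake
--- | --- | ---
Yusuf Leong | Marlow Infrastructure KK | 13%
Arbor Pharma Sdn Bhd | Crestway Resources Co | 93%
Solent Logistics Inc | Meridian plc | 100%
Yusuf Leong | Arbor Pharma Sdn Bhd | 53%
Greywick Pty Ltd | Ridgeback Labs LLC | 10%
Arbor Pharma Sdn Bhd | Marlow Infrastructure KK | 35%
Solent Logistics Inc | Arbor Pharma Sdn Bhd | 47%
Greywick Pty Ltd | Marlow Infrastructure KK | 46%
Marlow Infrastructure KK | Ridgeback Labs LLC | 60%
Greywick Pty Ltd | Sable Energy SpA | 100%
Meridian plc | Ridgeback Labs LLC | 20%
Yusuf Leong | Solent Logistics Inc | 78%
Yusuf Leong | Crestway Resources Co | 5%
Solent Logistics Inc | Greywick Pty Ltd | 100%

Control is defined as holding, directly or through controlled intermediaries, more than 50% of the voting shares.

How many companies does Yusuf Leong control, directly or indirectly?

Yusuf holds 78% of Solent, so Yusuf controls Solent.
Solent holds 100% of Greywick, so Yusuf controls Greywick.
Solent holds 100% of Meridian, so Yusuf controls Meridian.
Solent and Yusuf together hold 47% + 53% = 100% of Arbor, so Yusuf controls Arbor.
Greywick and Yusuf and Arbor together hold 46% + 13% + 35% = 94% of Marlow, so Yusuf controls Marlow.
Arbor and Yusuf together hold 93% + 5% = 98% of Crestway, so Yusuf controls Crestway.
Greywick holds 100% of Sable, so Yusuf controls Sable.
Meridian and Marlow and Greywick together hold 20% + 60% + 10% = 90% of Ridgeback, so Yusuf controls Ridgeback.
Yusuf controls 8 companies.

8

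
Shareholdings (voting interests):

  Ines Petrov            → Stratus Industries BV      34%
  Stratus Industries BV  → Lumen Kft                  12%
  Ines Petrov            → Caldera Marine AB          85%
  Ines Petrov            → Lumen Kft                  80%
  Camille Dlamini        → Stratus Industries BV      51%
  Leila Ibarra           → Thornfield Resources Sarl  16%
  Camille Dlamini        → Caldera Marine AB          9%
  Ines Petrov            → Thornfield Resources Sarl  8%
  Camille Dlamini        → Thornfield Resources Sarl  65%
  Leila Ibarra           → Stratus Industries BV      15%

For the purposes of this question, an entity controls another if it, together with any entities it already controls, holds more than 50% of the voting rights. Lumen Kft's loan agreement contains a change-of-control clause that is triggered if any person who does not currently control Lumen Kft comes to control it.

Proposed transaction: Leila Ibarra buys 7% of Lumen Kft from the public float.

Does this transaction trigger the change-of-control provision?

The purchase changes only Leila's holdings, so Leila is the only person who could newly come to control Lumen.
Leila's largest direct stake is 16% in Thornfield, which does not meet the threshold, so Leila controls no company.
Neither Leila nor any entity Leila controls holds any voting interest in Lumen.
So before the transaction, Leila does not control Lumen.
After the purchase, Leila holds 7% of Lumen directly.
After the transaction, Leila's side holds 7% of Lumen, not > 50%, so Leila still does not control Lumen.
No new person acquires control, so the clause is not triggered.

No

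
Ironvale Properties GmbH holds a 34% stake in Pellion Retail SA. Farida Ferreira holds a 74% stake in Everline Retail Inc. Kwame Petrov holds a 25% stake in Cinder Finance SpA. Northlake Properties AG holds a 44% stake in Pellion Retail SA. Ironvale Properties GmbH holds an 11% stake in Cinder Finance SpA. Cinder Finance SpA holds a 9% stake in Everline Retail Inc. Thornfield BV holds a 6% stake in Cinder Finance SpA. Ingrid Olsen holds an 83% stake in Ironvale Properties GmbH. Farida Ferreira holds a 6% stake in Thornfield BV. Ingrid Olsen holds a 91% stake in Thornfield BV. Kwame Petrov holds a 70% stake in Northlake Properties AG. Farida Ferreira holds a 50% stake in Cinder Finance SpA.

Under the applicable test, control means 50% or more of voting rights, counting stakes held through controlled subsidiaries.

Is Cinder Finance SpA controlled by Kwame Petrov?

No

Kwame holds 70% of Northlake, so Kwame controls Northlake.
In Cinder, Kwame's side holds only 25%, not ≥ 50%.
So Kwame does not control Cinder.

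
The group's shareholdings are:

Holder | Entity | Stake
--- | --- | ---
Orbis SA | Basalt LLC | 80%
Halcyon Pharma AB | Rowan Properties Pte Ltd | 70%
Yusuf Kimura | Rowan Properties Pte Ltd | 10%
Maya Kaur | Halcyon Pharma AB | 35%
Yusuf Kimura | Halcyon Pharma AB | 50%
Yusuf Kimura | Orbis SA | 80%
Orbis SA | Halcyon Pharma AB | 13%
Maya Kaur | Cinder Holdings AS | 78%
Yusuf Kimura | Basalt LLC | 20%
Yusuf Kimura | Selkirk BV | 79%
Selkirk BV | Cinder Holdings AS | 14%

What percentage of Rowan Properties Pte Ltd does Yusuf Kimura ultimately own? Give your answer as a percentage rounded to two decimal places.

Yusuf reaches Rowan along 3 paths.
Via Orbis → Halcyon: 80% × 13% × 70% = 7.28%.
Via Halcyon: 50% × 70% = 35%.
Direct stake: 10% = 10%.
Total: 7.28% + 35% + 10% = 52.28%.

52.28%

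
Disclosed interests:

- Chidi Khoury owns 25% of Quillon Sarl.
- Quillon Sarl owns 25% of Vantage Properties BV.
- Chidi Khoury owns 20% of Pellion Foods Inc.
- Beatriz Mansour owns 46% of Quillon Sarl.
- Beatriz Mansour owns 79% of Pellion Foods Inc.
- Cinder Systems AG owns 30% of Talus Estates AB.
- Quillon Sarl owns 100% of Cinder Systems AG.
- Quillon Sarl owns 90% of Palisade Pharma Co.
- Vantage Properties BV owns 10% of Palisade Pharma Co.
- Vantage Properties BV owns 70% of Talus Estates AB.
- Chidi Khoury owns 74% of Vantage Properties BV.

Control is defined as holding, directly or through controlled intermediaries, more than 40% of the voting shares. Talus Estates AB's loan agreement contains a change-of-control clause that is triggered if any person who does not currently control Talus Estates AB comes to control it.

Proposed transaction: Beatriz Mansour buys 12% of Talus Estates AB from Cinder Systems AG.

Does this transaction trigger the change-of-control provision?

No

The purchase adds only to Beatriz's holdings (Cinder's stake shrinks), so Beatriz is the only person who could newly come to control Talus.
Beatriz holds 46% of Quillon, so Beatriz controls Quillon.
Quillon holds 100% of Cinder, so Beatriz controls Cinder.
Quillon holds 90% of Palisade, so Beatriz controls Palisade.
Beatriz holds 79% of Pellion, so Beatriz controls Pellion.
In Talus, Beatriz's side holds only 30%, not > 40%.
So before the transaction, Beatriz does not control Talus.
After the purchase, Beatriz holds 12% of Talus directly, and Cinder's stake falls to 18%.
After the transaction, Beatriz's side holds 18% + 12% = 30% of Talus, not > 40%, so Beatriz still does not control Talus.
No new person acquires control, so the clause is not triggered.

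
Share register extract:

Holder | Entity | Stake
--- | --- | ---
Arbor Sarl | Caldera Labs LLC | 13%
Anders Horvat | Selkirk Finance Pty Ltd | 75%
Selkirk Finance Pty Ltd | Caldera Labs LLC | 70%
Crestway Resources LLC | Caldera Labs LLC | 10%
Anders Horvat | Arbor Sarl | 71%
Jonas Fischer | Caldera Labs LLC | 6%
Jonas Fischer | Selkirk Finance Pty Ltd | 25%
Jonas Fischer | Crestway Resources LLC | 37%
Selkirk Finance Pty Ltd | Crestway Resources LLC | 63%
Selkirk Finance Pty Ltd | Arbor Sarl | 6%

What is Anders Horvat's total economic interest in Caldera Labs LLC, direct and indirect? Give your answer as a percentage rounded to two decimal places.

Anders reaches Caldera along 4 paths.
Via Selkirk: 75% × 70% = 52.5%.
Via Selkirk → Crestway: 75% × 63% × 10% = 4.725%.
Via Arbor: 71% × 13% = 9.23%.
Via Selkirk → Arbor: 75% × 6% × 13% = 0.585%.
Total: 52.5% + 4.725% + 9.23% + 0.585% = 67.04%.

67.04%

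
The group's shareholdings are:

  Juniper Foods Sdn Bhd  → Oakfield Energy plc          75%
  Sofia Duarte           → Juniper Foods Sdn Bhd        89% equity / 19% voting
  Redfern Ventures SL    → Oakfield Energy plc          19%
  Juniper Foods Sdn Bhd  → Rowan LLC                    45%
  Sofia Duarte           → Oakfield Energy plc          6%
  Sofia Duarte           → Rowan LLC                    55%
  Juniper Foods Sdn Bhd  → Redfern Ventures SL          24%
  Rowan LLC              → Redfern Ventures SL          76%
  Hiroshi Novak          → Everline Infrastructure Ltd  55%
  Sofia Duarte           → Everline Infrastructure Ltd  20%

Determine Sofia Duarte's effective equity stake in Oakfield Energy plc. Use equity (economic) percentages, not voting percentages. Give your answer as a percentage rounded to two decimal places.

Sofia reaches Oakfield along 5 paths.
Direct stake: 6% = 6%.
Via Juniper → Redfern: 89% × 24% × 19% = 4.0584%.
Via Juniper → Rowan → Redfern: 89% × 45% × 76% × 19% = 5.78322%.
Via Rowan → Redfern: 55% × 76% × 19% = 7.942%.
Via Juniper: 89% × 75% = 66.75%.
Total: 6% + 4.0584% + 5.78322% + 7.942% + 66.75% = 90.53362%.
Rounded: 90.53%.

90.53%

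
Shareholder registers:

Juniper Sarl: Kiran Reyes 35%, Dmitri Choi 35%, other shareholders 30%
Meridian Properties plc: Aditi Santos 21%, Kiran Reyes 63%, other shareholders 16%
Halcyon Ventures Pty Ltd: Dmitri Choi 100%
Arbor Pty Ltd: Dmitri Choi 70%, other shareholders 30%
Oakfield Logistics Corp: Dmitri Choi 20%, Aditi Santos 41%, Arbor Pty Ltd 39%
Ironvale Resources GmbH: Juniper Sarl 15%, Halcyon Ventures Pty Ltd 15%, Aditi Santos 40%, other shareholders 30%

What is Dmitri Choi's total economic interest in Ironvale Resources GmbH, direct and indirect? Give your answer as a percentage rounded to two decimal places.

20.25%

Dmitri reaches Ironvale along 2 paths.
Via Juniper: 35% × 15% = 5.25%.
Via Halcyon: 100% × 15% = 15%.
Total: 5.25% + 15% = 20.25%.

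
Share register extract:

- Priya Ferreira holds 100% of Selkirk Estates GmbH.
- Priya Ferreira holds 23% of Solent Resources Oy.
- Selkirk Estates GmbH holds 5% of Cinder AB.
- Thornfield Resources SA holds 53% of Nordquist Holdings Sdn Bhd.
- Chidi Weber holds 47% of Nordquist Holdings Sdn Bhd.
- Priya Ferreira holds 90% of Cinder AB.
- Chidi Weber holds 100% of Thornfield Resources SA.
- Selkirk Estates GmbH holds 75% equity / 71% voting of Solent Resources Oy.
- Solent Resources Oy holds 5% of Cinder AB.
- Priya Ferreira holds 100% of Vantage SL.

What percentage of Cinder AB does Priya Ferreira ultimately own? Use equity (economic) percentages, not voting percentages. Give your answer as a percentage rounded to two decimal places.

Priya reaches Cinder along 4 paths.
Via Selkirk → Solent: 100% × 75% × 5% = 3.75%.
Via Solent: 23% × 5% = 1.15%.
Direct stake: 90% = 90%.
Via Selkirk: 100% × 5% = 5%.
Total: 3.75% + 1.15% + 90% + 5% = 99.9%.
Rounded: 99.90%.

99.90%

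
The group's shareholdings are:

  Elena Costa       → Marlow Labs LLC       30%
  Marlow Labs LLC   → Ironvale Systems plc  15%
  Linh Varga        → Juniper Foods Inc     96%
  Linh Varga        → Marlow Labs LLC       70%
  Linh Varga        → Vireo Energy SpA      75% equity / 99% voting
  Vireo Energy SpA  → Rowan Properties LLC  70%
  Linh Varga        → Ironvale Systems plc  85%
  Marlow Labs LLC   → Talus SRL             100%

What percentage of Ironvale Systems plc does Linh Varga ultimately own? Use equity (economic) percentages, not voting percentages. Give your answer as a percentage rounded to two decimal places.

95.50%

Linh reaches Ironvale along 2 paths.
Direct stake: 85% = 85%.
Via Marlow: 70% × 15% = 10.5%.
Total: 85% + 10.5% = 95.5%.
Rounded: 95.50%.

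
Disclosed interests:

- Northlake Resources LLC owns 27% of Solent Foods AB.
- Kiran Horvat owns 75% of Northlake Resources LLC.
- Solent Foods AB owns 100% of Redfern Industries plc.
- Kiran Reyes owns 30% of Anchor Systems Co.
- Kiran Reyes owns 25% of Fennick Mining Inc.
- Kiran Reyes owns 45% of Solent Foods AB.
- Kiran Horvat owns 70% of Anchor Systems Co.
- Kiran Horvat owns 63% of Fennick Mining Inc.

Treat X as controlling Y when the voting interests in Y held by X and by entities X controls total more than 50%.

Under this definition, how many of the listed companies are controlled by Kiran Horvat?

3

Kiran Horvat holds 70% of Anchor, so Kiran Horvat controls Anchor.
Kiran Horvat holds 75% of Northlake, so Kiran Horvat controls Northlake.
Kiran Horvat holds 63% of Fennick, so Kiran Horvat controls Fennick.
No other company's threshold is met.
Kiran Horvat controls 3 companies.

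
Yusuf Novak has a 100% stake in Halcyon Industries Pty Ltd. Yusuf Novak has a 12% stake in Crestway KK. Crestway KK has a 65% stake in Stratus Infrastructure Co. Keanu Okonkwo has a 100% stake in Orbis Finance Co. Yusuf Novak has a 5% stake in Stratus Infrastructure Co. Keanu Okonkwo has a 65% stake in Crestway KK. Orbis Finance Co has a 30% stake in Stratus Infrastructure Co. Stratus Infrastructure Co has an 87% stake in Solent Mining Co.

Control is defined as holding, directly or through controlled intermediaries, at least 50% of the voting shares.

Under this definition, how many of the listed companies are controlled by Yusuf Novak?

1

Yusuf holds 100% of Halcyon, so Yusuf controls Halcyon.
No other company's threshold is met.
Yusuf controls 1 company.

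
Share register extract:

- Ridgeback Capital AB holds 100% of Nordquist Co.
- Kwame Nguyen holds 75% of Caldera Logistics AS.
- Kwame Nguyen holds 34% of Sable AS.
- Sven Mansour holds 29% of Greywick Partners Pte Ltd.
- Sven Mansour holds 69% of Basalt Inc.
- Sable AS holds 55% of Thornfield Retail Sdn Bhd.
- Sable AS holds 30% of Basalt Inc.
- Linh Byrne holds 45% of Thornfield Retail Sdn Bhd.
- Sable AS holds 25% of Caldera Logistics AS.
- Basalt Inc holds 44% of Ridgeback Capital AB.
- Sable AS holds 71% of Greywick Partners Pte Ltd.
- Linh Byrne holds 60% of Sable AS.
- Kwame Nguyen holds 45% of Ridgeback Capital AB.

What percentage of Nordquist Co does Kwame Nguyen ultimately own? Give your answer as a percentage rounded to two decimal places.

49.49%

Kwame reaches Nordquist along 2 paths.
Via Ridgeback: 45% × 100% = 45%.
Via Sable → Basalt → Ridgeback: 34% × 30% × 44% × 100% = 4.488%.
Total: 45% + 4.488% = 49.488%.
Rounded: 49.49%.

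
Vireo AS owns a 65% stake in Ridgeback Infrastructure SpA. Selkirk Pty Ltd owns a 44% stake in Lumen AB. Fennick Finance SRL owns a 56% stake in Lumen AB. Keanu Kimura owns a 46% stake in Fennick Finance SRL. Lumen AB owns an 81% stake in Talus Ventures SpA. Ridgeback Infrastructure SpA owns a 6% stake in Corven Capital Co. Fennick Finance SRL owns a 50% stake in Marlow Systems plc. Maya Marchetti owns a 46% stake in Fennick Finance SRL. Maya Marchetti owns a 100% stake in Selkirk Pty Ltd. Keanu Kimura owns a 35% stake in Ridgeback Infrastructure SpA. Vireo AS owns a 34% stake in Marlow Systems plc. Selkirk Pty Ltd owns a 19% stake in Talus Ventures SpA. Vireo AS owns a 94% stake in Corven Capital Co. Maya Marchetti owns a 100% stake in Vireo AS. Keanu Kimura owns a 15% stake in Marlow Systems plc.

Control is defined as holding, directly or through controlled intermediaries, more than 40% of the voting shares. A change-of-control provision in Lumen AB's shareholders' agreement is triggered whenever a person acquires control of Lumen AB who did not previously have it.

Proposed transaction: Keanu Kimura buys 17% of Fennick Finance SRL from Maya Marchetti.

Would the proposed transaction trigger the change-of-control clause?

No

The purchase adds only to Keanu's holdings (Maya's stake shrinks), so Keanu is the only person who could newly come to control Lumen.
Keanu holds 46% of Fennick, so Keanu controls Fennick.
Fennick holds 56% of Lumen, so Keanu controls Lumen.
So Keanu already controls Lumen before the transaction.
After the purchase, Keanu's direct stake in Fennick rises to 46% + 17% = 63%, and Maya's stake falls to 29%.
Keanu controlled Lumen already, so this is not a new person acquiring control; every other person's position is unchanged or reduced.
No new person acquires control, so the clause is not triggered.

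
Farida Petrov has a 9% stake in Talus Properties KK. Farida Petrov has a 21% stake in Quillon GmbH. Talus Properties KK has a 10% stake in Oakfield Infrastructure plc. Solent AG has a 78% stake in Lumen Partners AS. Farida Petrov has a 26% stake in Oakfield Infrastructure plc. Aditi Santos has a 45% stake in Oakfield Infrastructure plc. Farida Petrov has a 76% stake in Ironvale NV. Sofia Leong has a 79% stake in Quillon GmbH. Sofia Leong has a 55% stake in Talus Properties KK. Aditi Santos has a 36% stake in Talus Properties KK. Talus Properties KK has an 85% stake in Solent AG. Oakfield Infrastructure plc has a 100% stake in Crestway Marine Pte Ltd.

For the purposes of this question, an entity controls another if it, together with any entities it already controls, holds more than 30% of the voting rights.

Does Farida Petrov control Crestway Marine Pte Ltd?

No

Farida holds 76% of Ironvale, so Farida controls Ironvale.
Neither Farida nor any entity Farida controls holds any voting interest in Crestway.
So Farida does not control Crestway.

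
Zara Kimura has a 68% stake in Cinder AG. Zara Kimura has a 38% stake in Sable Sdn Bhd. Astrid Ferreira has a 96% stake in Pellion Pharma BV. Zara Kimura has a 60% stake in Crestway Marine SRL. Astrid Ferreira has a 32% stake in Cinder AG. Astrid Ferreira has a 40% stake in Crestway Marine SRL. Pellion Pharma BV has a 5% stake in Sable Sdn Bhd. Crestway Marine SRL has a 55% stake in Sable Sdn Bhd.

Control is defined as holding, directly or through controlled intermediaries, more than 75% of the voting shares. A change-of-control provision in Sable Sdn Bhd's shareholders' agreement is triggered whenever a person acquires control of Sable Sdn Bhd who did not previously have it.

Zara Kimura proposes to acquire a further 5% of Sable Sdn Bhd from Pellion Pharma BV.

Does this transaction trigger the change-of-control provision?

No

The purchase adds only to Zara's holdings (Pellion's stake shrinks), so Zara is the only person who could newly come to control Sable.
Zara's largest direct stake is 68% in Cinder, which does not meet the threshold, so Zara controls no company.
In Sable, Zara's side holds only 38%, not > 75%.
So before the transaction, Zara does not control Sable.
After the purchase, Zara's direct stake in Sable rises to 38% + 5% = 43%, and Pellion's stake falls to 0%.
After the transaction, Zara's side holds 43% of Sable, not > 75%, so Zara still does not control Sable.
No new person acquires control, so the clause is not triggered.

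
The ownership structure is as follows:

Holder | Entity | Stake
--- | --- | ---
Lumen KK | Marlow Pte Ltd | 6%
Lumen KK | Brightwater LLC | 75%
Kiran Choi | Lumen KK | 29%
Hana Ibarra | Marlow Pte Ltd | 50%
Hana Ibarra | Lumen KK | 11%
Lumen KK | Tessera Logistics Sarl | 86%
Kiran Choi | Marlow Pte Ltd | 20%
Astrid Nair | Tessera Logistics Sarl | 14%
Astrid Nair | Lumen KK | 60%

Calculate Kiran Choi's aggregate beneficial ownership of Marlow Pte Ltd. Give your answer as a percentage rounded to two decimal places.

Kiran reaches Marlow along 2 paths.
Via Lumen: 29% × 6% = 1.74%.
Direct stake: 20% = 20%.
Total: 1.74% + 20% = 21.74%.

21.74%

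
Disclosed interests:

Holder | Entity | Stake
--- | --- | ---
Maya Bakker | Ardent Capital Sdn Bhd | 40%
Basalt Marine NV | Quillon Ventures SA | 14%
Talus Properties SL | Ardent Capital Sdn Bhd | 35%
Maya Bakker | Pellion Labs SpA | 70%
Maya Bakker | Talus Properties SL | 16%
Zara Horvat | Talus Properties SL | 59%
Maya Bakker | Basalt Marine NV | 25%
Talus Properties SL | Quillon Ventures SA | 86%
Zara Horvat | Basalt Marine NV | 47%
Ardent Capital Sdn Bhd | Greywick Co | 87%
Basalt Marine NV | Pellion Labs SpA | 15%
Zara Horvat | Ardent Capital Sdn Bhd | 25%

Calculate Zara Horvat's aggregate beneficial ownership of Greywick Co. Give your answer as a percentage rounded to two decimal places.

Zara reaches Greywick along 2 paths.
Via Ardent: 25% × 87% = 21.75%.
Via Talus → Ardent: 59% × 35% × 87% = 17.9655%.
Total: 21.75% + 17.9655% = 39.7155%.
Rounded: 39.72%.

39.72%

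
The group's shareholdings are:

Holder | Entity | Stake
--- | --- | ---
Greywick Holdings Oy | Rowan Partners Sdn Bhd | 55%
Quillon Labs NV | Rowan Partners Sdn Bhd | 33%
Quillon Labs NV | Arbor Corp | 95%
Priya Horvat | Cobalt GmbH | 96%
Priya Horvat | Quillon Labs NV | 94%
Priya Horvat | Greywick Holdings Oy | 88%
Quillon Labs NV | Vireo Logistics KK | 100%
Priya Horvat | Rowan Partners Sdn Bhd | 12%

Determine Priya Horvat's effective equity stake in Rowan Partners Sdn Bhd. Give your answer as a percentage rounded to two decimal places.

91.42%

Priya reaches Rowan along 3 paths.
Direct stake: 12% = 12%.
Via Quillon: 94% × 33% = 31.02%.
Via Greywick: 88% × 55% = 48.4%.
Total: 12% + 31.02% + 48.4% = 91.42%.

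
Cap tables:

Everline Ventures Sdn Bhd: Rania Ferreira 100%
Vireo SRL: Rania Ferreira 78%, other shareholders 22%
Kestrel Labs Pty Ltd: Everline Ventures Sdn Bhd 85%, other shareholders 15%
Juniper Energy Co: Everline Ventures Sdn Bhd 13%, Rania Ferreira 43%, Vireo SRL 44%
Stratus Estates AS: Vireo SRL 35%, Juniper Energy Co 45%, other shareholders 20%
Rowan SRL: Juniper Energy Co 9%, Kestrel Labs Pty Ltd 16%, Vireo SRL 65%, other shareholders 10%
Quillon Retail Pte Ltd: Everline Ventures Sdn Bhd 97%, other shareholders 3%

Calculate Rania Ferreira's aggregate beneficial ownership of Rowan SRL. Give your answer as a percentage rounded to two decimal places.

Rania reaches Rowan along 5 paths.
Via Everline → Juniper: 100% × 13% × 9% = 1.17%.
Via Juniper: 43% × 9% = 3.87%.
Via Vireo → Juniper: 78% × 44% × 9% = 3.0888%.
Via Everline → Kestrel: 100% × 85% × 16% = 13.6%.
Via Vireo: 78% × 65% = 50.7%.
Total: 1.17% + 3.87% + 3.0888% + 13.6% + 50.7% = 72.4288%.
Rounded: 72.43%.

72.43%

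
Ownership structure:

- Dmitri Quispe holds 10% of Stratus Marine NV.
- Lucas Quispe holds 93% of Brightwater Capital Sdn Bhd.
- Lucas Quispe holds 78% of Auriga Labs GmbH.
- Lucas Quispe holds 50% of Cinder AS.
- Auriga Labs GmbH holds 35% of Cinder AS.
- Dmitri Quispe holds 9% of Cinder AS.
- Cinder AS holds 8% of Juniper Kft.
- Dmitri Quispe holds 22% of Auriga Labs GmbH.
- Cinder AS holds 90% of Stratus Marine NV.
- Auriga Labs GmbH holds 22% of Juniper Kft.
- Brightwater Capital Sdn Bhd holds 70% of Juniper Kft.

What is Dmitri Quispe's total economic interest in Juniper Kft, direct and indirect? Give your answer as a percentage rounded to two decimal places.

Dmitri reaches Juniper along 3 paths.
Via Cinder: 9% × 8% = 0.72%.
Via Auriga → Cinder: 22% × 35% × 8% = 0.616%.
Via Auriga: 22% × 22% = 4.84%.
Total: 0.72% + 0.616% + 4.84% = 6.176%.
Rounded: 6.18%.

6.18%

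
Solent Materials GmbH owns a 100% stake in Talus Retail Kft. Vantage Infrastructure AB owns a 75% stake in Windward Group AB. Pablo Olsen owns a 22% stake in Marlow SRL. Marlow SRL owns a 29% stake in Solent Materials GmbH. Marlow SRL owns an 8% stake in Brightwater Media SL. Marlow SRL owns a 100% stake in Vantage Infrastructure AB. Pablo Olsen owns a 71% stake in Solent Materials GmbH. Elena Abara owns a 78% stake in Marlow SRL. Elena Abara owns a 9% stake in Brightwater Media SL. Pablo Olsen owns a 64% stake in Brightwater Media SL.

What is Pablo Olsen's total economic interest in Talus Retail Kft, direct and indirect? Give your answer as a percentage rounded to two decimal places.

77.38%

Pablo reaches Talus along 2 paths.
Via Marlow → Solent: 22% × 29% × 100% = 6.38%.
Via Solent: 71% × 100% = 71%.
Total: 6.38% + 71% = 77.38%.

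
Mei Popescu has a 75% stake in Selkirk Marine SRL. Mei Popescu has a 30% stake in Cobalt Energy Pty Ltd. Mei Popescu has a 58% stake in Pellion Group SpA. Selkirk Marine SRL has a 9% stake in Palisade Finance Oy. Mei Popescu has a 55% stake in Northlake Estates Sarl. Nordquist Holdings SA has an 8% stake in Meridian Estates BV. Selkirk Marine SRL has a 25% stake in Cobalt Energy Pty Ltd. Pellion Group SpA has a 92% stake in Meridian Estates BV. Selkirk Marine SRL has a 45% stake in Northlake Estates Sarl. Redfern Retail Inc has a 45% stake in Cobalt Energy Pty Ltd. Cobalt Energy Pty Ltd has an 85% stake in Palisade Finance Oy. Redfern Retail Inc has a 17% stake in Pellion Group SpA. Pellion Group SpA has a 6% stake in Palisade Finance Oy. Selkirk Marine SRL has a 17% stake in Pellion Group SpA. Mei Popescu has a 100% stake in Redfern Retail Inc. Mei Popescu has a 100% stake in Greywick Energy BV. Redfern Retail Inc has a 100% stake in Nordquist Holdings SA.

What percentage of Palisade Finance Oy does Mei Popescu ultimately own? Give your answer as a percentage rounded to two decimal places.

91.70%

Mei reaches Palisade along 7 paths.
Via Redfern → Cobalt: 100% × 45% × 85% = 38.25%.
Via Selkirk → Cobalt: 75% × 25% × 85% = 15.9375%.
Via Cobalt: 30% × 85% = 25.5%.
Via Selkirk: 75% × 9% = 6.75%.
Via Redfern → Pellion: 100% × 17% × 6% = 1.02%.
Via Pellion: 58% × 6% = 3.48%.
Via Selkirk → Pellion: 75% × 17% × 6% = 0.765%.
Total: 38.25% + 15.9375% + 25.5% + 6.75% + 1.02% + 3.48% + 0.765% = 91.7025%.
Rounded: 91.70%.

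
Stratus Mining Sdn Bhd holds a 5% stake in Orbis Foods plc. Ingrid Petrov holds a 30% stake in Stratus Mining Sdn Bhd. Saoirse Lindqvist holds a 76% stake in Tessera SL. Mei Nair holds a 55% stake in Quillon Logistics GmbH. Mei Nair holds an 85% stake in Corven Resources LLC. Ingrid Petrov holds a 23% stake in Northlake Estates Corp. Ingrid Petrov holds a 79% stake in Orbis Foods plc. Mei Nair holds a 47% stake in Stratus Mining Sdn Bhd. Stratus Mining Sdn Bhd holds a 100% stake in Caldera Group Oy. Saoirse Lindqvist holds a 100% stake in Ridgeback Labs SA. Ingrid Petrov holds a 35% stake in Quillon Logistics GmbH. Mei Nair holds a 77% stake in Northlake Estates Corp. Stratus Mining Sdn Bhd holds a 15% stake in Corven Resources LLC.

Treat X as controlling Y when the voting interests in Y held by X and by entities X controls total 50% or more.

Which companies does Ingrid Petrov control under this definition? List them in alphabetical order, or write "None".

Orbis Foods plc

Ingrid holds 79% of Orbis, so Ingrid controls Orbis.
No other company's threshold is met.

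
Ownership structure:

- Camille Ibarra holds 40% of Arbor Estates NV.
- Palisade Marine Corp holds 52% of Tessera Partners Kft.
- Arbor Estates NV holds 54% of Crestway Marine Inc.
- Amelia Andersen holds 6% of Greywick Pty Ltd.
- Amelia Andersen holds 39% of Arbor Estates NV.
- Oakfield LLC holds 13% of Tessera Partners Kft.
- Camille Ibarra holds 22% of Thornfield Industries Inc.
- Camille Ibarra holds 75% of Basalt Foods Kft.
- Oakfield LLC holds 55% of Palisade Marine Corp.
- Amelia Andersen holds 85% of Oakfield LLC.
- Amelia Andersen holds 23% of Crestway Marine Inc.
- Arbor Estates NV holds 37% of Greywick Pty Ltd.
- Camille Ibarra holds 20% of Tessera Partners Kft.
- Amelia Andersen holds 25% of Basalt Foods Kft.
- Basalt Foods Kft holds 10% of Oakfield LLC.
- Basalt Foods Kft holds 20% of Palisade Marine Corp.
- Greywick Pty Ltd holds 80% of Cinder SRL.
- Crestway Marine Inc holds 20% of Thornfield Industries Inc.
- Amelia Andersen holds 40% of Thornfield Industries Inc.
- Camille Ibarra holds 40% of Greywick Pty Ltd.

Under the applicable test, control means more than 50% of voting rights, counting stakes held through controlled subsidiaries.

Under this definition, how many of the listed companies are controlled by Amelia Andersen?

Amelia holds 85% of Oakfield, so Amelia controls Oakfield.
Oakfield holds 55% of Palisade, so Amelia controls Palisade.
Oakfield and Palisade together hold 13% + 52% = 65% of Tessera, so Amelia controls Tessera.
No other company's threshold is met.
Amelia controls 3 companies.

3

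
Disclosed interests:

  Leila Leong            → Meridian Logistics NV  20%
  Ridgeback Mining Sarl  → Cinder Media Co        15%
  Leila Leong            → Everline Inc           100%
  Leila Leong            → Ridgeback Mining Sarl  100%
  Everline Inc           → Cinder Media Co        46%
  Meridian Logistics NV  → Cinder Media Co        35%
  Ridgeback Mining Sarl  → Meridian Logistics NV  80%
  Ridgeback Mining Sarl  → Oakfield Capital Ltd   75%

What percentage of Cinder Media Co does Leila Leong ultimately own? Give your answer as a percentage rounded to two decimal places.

Leila reaches Cinder along 4 paths.
Via Ridgeback: 100% × 15% = 15%.
Via Everline: 100% × 46% = 46%.
Via Ridgeback → Meridian: 100% × 80% × 35% = 28%.
Via Meridian: 20% × 35% = 7%.
Total: 15% + 46% + 28% + 7% = 96%.
Rounded: 96.00%.

96.00%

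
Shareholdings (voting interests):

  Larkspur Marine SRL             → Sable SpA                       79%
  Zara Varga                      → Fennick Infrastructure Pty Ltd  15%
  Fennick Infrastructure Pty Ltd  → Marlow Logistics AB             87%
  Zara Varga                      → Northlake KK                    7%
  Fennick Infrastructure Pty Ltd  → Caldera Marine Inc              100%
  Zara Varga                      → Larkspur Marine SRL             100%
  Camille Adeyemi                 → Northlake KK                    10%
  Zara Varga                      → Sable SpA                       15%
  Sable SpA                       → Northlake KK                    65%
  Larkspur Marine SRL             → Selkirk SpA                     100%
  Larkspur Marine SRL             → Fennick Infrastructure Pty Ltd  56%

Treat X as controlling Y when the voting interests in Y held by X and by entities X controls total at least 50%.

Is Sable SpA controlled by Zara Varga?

Yes

Zara holds 100% of Larkspur, so Zara controls Larkspur.
Larkspur and Zara together hold 79% + 15% = 94% of Sable, so Zara controls Sable.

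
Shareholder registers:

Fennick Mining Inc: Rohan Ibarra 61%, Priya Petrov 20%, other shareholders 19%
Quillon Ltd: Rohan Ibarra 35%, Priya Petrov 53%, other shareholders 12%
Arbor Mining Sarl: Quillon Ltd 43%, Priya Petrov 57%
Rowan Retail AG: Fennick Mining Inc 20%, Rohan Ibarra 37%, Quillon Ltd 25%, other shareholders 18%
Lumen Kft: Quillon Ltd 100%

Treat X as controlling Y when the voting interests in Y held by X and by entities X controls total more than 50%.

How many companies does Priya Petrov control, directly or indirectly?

Priya holds 53% of Quillon, so Priya controls Quillon.
Quillon and Priya together hold 43% + 57% = 100% of Arbor, so Priya controls Arbor.
Quillon holds 100% of Lumen, so Priya controls Lumen.
No other company's threshold is met.
Priya controls 3 companies.

3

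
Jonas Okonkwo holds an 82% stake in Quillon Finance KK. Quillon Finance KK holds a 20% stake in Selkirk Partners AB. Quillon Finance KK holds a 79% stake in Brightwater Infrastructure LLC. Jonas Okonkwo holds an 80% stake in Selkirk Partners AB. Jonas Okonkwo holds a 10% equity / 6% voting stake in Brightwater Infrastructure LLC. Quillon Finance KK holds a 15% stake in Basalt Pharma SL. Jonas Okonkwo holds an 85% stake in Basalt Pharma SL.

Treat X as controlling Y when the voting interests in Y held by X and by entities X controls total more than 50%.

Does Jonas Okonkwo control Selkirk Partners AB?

Jonas holds 82% of Quillon, so Jonas controls Quillon.
Quillon and Jonas together hold 20% + 80% = 100% of Selkirk, so Jonas controls Selkirk.

Yes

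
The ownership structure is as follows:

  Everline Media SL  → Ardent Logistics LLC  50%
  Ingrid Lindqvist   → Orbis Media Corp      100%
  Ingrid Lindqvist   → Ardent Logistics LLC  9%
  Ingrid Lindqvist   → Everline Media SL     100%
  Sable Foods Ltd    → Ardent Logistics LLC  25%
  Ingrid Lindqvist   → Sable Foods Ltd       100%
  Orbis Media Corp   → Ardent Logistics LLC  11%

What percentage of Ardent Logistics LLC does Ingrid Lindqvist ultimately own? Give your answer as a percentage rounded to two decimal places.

95.00%

Ingrid reaches Ardent along 4 paths.
Via Sable: 100% × 25% = 25%.
Via Everline: 100% × 50% = 50%.
Via Orbis: 100% × 11% = 11%.
Direct stake: 9% = 9%.
Total: 25% + 50% + 11% + 9% = 95%.
Rounded: 95.00%.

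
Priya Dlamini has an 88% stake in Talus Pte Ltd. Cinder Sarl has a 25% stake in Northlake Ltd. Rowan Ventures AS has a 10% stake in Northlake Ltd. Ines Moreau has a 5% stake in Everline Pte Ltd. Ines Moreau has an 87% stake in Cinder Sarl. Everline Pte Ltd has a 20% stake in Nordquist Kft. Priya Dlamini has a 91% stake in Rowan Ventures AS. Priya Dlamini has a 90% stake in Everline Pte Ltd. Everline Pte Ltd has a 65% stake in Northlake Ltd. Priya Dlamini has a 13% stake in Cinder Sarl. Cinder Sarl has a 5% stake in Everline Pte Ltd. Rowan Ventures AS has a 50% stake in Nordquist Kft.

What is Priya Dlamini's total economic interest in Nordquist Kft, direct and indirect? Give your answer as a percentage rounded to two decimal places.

Priya reaches Nordquist along 3 paths.
Via Rowan: 91% × 50% = 45.5%.
Via Everline: 90% × 20% = 18%.
Via Cinder → Everline: 13% × 5% × 20% = 0.13%.
Total: 45.5% + 18% + 0.13% = 63.63%.

63.63%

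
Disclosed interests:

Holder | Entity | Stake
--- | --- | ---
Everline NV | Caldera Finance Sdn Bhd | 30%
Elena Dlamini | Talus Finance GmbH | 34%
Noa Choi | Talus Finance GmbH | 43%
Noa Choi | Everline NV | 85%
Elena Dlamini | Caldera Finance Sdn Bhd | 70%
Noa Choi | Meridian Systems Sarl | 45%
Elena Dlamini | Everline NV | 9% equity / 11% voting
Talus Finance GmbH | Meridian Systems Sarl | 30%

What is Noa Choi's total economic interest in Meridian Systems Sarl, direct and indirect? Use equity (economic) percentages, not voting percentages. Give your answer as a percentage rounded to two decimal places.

57.90%

Noa reaches Meridian along 2 paths.
Via Talus: 43% × 30% = 12.9%.
Direct stake: 45% = 45%.
Total: 12.9% + 45% = 57.9%.
Rounded: 57.90%.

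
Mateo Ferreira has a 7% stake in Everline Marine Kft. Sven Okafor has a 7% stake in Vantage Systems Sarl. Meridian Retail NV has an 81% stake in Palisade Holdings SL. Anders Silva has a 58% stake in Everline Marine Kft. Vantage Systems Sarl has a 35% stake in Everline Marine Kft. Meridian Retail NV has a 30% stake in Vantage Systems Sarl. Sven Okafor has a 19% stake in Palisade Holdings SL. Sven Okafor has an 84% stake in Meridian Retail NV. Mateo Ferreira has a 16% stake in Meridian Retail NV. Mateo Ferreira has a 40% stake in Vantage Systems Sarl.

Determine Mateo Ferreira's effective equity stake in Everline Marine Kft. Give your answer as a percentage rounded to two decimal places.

22.68%

Mateo reaches Everline along 3 paths.
Direct stake: 7% = 7%.
Via Vantage: 40% × 35% = 14%.
Via Meridian → Vantage: 16% × 30% × 35% = 1.68%.
Total: 7% + 14% + 1.68% = 22.68%.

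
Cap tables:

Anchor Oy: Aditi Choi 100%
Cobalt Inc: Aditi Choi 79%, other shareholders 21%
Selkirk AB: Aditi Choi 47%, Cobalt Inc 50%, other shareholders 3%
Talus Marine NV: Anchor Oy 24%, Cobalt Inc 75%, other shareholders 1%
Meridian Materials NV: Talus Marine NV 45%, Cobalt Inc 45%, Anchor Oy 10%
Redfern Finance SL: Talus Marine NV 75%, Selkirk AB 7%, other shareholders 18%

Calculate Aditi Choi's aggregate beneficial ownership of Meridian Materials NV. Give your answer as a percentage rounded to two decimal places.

Aditi reaches Meridian along 4 paths.
Via Anchor → Talus: 100% × 24% × 45% = 10.8%.
Via Cobalt → Talus: 79% × 75% × 45% = 26.6625%.
Via Cobalt: 79% × 45% = 35.55%.
Via Anchor: 100% × 10% = 10%.
Total: 10.8% + 26.6625% + 35.55% + 10% = 83.0125%.
Rounded: 83.01%.

83.01%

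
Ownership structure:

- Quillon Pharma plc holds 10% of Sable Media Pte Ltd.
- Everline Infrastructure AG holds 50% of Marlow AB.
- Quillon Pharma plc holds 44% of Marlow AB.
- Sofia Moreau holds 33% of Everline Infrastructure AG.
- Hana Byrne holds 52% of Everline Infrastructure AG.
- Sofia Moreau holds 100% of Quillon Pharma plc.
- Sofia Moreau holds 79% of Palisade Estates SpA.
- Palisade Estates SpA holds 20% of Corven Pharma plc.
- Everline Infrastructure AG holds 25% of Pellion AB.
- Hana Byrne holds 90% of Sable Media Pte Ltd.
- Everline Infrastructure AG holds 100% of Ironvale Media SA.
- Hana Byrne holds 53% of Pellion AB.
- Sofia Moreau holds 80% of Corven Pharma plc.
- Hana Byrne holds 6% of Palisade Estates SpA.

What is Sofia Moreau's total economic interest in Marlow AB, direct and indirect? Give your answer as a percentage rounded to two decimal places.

60.50%

Sofia reaches Marlow along 2 paths.
Via Quillon: 100% × 44% = 44%.
Via Everline: 33% × 50% = 16.5%.
Total: 44% + 16.5% = 60.5%.
Rounded: 60.50%.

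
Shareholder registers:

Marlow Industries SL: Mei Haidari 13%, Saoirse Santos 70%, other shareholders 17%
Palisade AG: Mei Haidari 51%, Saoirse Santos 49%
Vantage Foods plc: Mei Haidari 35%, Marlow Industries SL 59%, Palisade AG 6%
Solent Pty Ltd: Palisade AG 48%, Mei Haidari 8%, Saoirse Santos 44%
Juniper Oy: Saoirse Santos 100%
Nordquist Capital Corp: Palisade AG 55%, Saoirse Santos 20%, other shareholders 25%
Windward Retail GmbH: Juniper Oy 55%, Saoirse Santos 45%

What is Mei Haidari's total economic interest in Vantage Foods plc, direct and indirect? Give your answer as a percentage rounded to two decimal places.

Mei reaches Vantage along 3 paths.
Direct stake: 35% = 35%.
Via Marlow: 13% × 59% = 7.67%.
Via Palisade: 51% × 6% = 3.06%.
Total: 35% + 7.67% + 3.06% = 45.73%.

45.73%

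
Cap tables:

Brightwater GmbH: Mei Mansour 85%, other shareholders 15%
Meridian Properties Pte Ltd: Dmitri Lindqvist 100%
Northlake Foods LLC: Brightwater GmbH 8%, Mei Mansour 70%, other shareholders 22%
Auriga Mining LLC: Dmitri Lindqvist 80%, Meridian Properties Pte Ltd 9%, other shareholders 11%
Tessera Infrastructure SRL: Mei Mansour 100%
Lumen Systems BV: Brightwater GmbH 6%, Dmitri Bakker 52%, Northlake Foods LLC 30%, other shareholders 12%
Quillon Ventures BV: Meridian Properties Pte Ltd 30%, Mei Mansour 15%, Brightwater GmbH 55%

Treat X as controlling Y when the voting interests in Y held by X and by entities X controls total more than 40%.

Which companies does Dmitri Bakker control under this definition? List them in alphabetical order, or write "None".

Dmitri Bakker holds 52% of Lumen, so Dmitri Bakker controls Lumen.
No other company's threshold is met.

Lumen Systems BV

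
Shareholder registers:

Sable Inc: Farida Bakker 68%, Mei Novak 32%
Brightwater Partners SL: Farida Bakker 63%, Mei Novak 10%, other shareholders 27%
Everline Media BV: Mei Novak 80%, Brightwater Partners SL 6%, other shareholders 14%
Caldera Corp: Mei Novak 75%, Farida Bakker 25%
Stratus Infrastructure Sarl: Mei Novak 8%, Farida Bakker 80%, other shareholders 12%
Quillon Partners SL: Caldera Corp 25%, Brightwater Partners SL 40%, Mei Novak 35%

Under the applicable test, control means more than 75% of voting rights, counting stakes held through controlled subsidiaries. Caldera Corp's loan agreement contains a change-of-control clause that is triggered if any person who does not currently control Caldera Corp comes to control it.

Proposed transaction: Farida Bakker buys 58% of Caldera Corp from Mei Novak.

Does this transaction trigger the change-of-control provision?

Yes

The purchase adds only to Farida's holdings (Mei's stake shrinks), so Farida is the only person who could newly come to control Caldera.
Farida holds 80% of Stratus, so Farida controls Stratus.
In Caldera, Farida's side holds only 25%, not > 75%.
So before the transaction, Farida does not control Caldera.
After the purchase, Farida's direct stake in Caldera rises to 25% + 58% = 83%, and Mei's stake falls to 17%.
Farida holds 83% of Caldera, so Farida controls Caldera.
Farida did not control Caldera before and does after, so the clause is triggered.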